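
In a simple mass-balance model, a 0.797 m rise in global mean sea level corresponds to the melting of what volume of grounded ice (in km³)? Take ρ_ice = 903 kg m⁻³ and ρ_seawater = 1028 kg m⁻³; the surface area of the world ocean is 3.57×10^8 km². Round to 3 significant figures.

≈ 3.24×10^5 km³

Required water volume = Δh × A = 0.797 m × 3.57×10^14 m² = 2.845×10^14 m³ = 2.845×10^5 km³.
Ice volume = water volume × ρ_w/ρ_ice = 2.845×10^5 × 1028/903 = 3.24×10^5 km³.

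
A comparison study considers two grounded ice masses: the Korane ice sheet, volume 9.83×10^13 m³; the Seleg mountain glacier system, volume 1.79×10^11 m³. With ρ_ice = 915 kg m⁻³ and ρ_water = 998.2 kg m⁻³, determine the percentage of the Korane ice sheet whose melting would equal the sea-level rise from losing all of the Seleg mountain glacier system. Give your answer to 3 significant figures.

≈ 0.182 %

Equal sea-level rise means equal mass of meltwater, i.e. equal mass of ice lost.
Ice mass of Seleg: 1.638×10^14 kg; ice mass of Korane: 8.994×10^16 kg.
Fraction required = 1.638×10^14 / 8.994×10^16 = 1.82×10^-3 → 0.182 %.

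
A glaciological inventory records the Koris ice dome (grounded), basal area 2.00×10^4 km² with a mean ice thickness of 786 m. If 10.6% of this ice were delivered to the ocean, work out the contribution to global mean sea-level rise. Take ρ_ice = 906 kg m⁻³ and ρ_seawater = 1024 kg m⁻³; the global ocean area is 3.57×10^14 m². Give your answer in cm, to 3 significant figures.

≈ 0.413 cm

Koris: ice volume = 2.00×10^4 km² × 786 m = 1.572×10^4 km³; 0.106 × 1.572×10^4 × (906/1024) = 1474 km³ of water.
Spread over 3.57×10^14 m² of ocean, Δh = 1.474×10^12 / 3.57×10^14 = 4.13×10^-3 m = 0.413 cm.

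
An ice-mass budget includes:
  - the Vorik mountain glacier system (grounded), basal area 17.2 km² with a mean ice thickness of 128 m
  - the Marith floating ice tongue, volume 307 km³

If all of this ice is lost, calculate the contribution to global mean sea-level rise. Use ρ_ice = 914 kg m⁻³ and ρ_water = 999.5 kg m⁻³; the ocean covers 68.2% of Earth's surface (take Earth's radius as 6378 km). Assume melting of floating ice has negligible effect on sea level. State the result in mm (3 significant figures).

≈ 5.77×10^-3 mm

Vorik: ice volume = 17.2 km² × 128 m = 2.202 km³; 2.202 × (914/999.5) = 2.013 km³ of water.
The Marith floating ice tongue is floating and already displaces its own weight of water, so its melt adds essentially nothing to sea level.
Total added water ≈ 2.013×10^9 m³ over 3.49×10^14 m² → Δh = 5.77×10^-6 m = 5.77×10^-3 mm.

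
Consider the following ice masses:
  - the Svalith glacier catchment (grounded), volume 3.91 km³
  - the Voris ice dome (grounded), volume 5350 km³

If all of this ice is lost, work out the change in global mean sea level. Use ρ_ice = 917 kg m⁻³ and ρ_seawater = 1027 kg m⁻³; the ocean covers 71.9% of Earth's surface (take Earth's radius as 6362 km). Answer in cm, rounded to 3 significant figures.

Svalith: 3.91 km³ × (917/1027) = 3.491 km³ of water.
Voris: 5350 km³ × (917/1027) = 4777 km³ of water.
Total added water ≈ 4.780×10^12 m³ over 3.66×10^14 m² → Δh = 0.0131 m = 1.31 cm.

≈ 1.31 cm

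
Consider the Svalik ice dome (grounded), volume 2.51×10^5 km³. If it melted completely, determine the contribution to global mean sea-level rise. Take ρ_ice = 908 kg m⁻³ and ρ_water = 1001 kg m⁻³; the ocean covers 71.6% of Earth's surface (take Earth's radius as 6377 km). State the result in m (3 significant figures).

≈ 0.622 m

Svalik: 2.51×10^5 km³ × (908/1001) = 2.277×10^5 km³ of water.
Spread over 3.66×10^14 m² of ocean, Δh = 2.277×10^14 / 3.66×10^14 = 0.622 m.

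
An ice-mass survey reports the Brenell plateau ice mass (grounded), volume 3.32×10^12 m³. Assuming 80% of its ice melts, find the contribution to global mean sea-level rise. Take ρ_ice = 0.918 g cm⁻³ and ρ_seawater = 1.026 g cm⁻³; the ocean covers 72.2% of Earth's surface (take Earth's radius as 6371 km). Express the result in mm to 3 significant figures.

≈ 6.45 mm

Brenell: 0.8 × 3.32×10^12 m³ × (918/1026) = 2.376×10^12 m³ of water.
Spread over 3.68×10^14 m² of ocean, Δh = 2.376×10^12 / 3.68×10^14 = 6.45×10^-3 m = 6.45 mm.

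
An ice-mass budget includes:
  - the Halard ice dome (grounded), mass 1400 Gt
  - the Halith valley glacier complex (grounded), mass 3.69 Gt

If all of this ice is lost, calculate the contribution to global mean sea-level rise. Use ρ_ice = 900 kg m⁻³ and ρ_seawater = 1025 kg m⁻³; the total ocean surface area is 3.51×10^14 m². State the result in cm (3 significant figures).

≈ 0.390 cm

Halard: 1400 Gt = 1.400×10^15 kg; dividing by ρ_w = 1025 kg m⁻³ gives 1.366×10^12 m³ of water.
Halith: 3.69 Gt = 3.690×10^12 kg; dividing by ρ_w = 1025 kg m⁻³ gives 3.600×10^9 m³ of water.
Total added water ≈ 1.369×10^12 m³ over 3.51×10^14 m² → Δh = 3.90×10^-3 m = 0.390 cm.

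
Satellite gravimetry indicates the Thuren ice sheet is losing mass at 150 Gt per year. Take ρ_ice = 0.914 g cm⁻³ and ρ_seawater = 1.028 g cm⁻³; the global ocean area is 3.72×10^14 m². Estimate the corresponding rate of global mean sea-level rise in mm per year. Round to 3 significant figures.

ρ_w = 1.028 g cm⁻³ = 1028 kg m⁻³. Annual water volume added = 150 Gt / ρ_w = 1.500×10^14 kg / 1028 kg m⁻³ = 1.459×10^11 m³.
Δh per year = 1.459×10^11 / 3.72×10^14 = 3.92×10^-4 m = 0.392 mm.

≈ 0.392 mm/yr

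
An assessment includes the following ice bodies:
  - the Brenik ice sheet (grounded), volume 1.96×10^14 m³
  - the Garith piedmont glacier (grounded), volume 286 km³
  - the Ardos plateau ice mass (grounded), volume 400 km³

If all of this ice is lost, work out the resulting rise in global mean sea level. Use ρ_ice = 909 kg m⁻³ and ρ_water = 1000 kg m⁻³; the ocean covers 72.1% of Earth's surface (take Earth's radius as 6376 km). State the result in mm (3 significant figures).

≈ 485 mm

Brenik: 1.96×10^14 m³ × (909/1000) = 1.782×10^14 m³ of water.
Garith: 286 km³ × (909/1000) = 260.0 km³ of water.
Ardos: 400 km³ × (909/1000) = 363.6 km³ of water.
Total added water ≈ 1.788×10^14 m³ over 3.68×10^14 m² → Δh = 0.485 m = 485 mm.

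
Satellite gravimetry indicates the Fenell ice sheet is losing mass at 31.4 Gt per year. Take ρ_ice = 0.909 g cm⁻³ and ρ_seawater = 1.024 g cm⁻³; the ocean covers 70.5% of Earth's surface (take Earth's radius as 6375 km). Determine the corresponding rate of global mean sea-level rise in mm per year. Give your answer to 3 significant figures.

ρ_w = 1.024 g cm⁻³ = 1024 kg m⁻³. Annual water volume added = 31.4 Gt / ρ_w = 3.140×10^13 kg / 1024 kg m⁻³ = 3.066×10^10 m³.
Δh per year = 3.066×10^10 / 3.60×10^14 = 8.52×10^-5 m = 0.0852 mm.

≈ 0.0852 mm/yr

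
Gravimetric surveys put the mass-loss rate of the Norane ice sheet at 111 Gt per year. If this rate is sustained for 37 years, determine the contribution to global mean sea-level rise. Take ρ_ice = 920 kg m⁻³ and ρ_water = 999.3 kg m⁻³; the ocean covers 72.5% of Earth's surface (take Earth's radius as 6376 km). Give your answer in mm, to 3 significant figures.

Total mass lost = 111 Gt/yr × 37 yr = 4107 Gt = 4.107×10^15 kg.
ρ_w = 999.3 kg m⁻³, so water volume = 4.107×10^15 / 999.3 = 4.110×10^12 m³.
Δh = 4.110×10^12 / 3.70×10^14 = 0.0111 m = 11.1 mm.

≈ 11.1 mm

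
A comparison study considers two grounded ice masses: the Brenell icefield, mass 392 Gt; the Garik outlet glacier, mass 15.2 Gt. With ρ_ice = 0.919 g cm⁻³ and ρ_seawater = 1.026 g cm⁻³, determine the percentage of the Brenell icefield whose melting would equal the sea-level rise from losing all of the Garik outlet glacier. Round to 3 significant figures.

Equal sea-level rise means equal mass of meltwater, i.e. equal mass of ice lost.
Ice mass of Garik: 1.520×10^13 kg; ice mass of Brenell: 3.920×10^14 kg.
Fraction required = 1.520×10^13 / 3.920×10^14 = 0.0388 → 3.88 %.

≈ 3.88 %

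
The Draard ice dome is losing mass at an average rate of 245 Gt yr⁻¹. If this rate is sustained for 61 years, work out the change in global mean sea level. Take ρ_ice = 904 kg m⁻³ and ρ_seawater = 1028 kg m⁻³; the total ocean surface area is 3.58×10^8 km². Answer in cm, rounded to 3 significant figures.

Total mass lost = 245 Gt/yr × 61 yr = 1.494×10^4 Gt = 1.494×10^16 kg.
ρ_w = 1028 kg m⁻³, so water volume = 1.494×10^16 / 1028 = 1.454×10^13 m³.
Δh = 1.454×10^13 / 3.58×10^14 = 0.0406 m = 4.06 cm.

≈ 4.06 cm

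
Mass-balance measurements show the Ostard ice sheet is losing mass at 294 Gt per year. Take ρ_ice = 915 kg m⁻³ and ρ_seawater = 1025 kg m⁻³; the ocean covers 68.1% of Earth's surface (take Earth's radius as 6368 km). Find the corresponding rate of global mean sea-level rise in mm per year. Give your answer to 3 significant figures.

≈ 0.827 mm/yr

ρ_w = 1025 kg m⁻³. Annual water volume added = 294 Gt / ρ_w = 2.940×10^14 kg / 1025 kg m⁻³ = 2.868×10^11 m³.
Δh per year = 2.868×10^11 / 3.47×10^14 = 8.27×10^-4 m = 0.827 mm.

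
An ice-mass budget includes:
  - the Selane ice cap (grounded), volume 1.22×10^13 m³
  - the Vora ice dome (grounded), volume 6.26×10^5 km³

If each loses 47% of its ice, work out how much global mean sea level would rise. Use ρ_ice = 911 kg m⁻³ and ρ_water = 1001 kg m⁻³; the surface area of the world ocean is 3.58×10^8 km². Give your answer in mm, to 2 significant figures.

Selane: 0.47 × 1.22×10^13 m³ × (911/1001) = 5.218×10^12 m³ of water.
Vora: 0.47 × 6.26×10^5 km³ × (911/1001) = 2.678×10^5 km³ of water.
Total added water ≈ 2.730×10^14 m³ over 3.58×10^14 m² → Δh = 0.763 m = 760 mm.

≈ 760 mm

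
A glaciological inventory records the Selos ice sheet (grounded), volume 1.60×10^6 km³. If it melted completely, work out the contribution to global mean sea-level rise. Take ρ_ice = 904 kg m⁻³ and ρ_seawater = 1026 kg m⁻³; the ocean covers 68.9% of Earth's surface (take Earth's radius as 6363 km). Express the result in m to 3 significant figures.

≈ 4.02 m

Selos: 1.60×10^6 km³ × (904/1026) = 1.410×10^6 km³ of water.
Spread over 3.51×10^14 m² of ocean, Δh = 1.410×10^15 / 3.51×10^14 = 4.02 m.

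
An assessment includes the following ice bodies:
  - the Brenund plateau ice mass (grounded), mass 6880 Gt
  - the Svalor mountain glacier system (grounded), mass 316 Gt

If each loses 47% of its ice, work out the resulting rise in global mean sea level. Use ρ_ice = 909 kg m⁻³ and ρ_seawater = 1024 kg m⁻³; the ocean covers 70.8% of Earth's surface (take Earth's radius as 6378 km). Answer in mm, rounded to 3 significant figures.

≈ 9.13 mm

Brenund: 0.47 × 6880 Gt = 3.234×10^15 kg; dividing by ρ_w = 1024 kg m⁻³ gives 3.158×10^12 m³ of water.
Svalor: 0.47 × 316 Gt = 1.485×10^14 kg; dividing by ρ_w = 1024 kg m⁻³ gives 1.450×10^11 m³ of water.
Total added water ≈ 3.303×10^12 m³ over 3.62×10^14 m² → Δh = 9.13×10^-3 m = 9.13 mm.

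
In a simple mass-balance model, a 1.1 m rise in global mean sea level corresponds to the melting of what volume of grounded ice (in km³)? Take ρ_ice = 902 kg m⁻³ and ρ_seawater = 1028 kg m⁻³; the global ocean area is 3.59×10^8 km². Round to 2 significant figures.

Required water volume = Δh × A = 1.1 m × 3.59×10^14 m² = 3.949×10^14 m³ = 3.949×10^5 km³.
Ice volume = water volume × ρ_w/ρ_ice = 3.949×10^5 × 1028/902 = 4.5×10^5 km³.

≈ 4.5×10^5 km³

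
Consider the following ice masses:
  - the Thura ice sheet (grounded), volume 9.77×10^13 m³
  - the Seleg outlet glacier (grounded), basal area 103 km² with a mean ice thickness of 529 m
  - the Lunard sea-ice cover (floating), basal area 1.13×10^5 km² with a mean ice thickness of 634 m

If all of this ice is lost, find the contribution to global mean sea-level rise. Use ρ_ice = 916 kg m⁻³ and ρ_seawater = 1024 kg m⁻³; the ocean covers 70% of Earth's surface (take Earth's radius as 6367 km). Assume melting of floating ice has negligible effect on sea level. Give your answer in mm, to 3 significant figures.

≈ 245 mm

Thura: 9.77×10^13 m³ × (916/1024) = 8.740×10^13 m³ of water.
Seleg: ice volume = 103 km² × 529 m = 54.49 km³; 54.49 × (916/1024) = 48.74 km³ of water.
The Lunard sea-ice cover is floating and already displaces its own weight of water, so its melt adds essentially nothing to sea level.
Total added water ≈ 8.744×10^13 m³ over 3.57×10^14 m² → Δh = 0.245 m = 245 mm.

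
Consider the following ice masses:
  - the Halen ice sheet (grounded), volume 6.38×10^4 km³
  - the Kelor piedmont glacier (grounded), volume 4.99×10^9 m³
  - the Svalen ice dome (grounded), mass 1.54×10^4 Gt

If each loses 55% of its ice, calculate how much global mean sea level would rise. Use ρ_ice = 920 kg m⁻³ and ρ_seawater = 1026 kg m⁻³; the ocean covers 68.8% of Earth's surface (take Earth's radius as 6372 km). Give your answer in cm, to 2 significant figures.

Halen: 0.55 × 6.38×10^4 km³ × (920/1026) = 3.146×10^4 km³ of water.
Kelor: 0.55 × 4.99×10^9 m³ × (920/1026) = 2.461×10^9 m³ of water.
Svalen: 0.55 × 1.54×10^4 Gt = 8.470×10^15 kg; dividing by ρ_w = 1026 kg m⁻³ gives 8.255×10^12 m³ of water.
Total added water ≈ 3.972×10^13 m³ over 3.51×10^14 m² → Δh = 0.113 m = 11 cm.

≈ 11 cm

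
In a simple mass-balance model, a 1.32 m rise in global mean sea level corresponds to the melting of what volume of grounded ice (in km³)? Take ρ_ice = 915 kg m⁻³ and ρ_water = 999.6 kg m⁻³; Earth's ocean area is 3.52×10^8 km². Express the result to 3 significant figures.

Required water volume = Δh × A = 1.32 m × 3.52×10^14 m² = 4.646×10^14 m³ = 4.646×10^5 km³.
Ice volume = water volume × ρ_w/ρ_ice = 4.646×10^5 × 999.6/915 = 5.08×10^5 km³.

≈ 5.08×10^5 km³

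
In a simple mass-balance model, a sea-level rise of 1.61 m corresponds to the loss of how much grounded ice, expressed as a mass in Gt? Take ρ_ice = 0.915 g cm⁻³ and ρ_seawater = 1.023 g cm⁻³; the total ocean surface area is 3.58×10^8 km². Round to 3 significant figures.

≈ 5.90×10^5 Gt

Required water volume = Δh × A = 1.61 m × 3.58×10^14 m² = 5.764×10^14 m³.
ρ_w = 1.023 g cm⁻³ = 1023 kg m⁻³, so the mass of water = 5.764×10^14 m³ × 1023 kg m⁻³ = 5.896×10^17 kg = 5.90×10^5 Gt (and the same mass of ice, by conservation).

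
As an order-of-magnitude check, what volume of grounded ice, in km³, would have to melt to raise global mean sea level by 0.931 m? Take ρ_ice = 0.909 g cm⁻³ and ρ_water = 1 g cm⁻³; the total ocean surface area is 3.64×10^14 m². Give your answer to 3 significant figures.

Required water volume = Δh × A = 0.931 m × 3.64×10^14 m² = 3.389×10^14 m³ = 3.389×10^5 km³.
Ice volume = water volume × ρ_w/ρ_ice = 3.389×10^5 × 1000/909 = 3.73×10^5 km³.

≈ 3.73×10^5 km³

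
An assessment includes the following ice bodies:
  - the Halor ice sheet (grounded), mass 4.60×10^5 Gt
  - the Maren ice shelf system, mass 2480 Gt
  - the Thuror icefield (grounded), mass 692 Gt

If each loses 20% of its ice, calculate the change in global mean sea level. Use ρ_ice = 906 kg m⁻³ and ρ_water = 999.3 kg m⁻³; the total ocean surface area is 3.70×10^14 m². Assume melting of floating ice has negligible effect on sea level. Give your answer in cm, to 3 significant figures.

≈ 24.9 cm

Halor: 0.2 × 4.60×10^5 Gt = 9.200×10^16 kg; dividing by ρ_w = 999.3 kg m⁻³ gives 9.206×10^13 m³ of water.
The Maren ice shelf system is floating and already displaces its own weight of water, so its melt adds essentially nothing to sea level.
Thuror: 0.2 × 692 Gt = 1.384×10^14 kg; dividing by ρ_w = 999.3 kg m⁻³ gives 1.385×10^11 m³ of water.
Total added water ≈ 9.220×10^13 m³ over 3.70×10^14 m² → Δh = 0.249 m = 24.9 cm.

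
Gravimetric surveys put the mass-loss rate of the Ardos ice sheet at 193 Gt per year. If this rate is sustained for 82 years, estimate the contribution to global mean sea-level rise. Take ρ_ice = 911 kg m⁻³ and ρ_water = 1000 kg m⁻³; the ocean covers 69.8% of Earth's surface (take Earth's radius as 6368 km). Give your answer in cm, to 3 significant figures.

≈ 4.45 cm

Total mass lost = 193 Gt/yr × 82 yr = 1.583×10^4 Gt = 1.583×10^16 kg.
ρ_w = 1000 kg m⁻³, so water volume = 1.583×10^16 / 1000 = 1.583×10^13 m³.
Δh = 1.583×10^13 / 3.56×10^14 = 0.0445 m = 4.45 cm.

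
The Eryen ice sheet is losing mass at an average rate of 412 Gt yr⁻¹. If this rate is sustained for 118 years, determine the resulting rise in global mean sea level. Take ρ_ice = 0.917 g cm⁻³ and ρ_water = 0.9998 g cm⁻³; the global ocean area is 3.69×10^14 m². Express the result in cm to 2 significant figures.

≈ 13 cm

Total mass lost = 412 Gt/yr × 118 yr = 4.862×10^4 Gt = 4.862×10^16 kg.
ρ_w = 0.9998 g cm⁻³ = 999.8 kg m⁻³, so water volume = 4.862×10^16 / 999.8 = 4.863×10^13 m³.
Δh = 4.863×10^13 / 3.69×10^14 = 0.132 m = 13 cm.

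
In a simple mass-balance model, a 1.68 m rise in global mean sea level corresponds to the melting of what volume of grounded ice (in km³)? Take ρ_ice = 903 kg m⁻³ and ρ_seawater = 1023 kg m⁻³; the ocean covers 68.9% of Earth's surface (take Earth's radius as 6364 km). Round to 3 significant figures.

≈ 6.67×10^5 km³

Required water volume = Δh × A = 1.68 m × 3.51×10^14 m² = 5.891×10^14 m³ = 5.891×10^5 km³.
Ice volume = water volume × ρ_w/ρ_ice = 5.891×10^5 × 1023/903 = 6.67×10^5 km³.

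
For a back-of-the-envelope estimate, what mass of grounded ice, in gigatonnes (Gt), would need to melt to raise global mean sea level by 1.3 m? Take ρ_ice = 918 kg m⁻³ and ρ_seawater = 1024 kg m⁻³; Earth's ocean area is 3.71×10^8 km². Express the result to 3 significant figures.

Required water volume = Δh × A = 1.3 m × 3.71×10^14 m² = 4.823×10^14 m³.
ρ_w = 1024 kg m⁻³, so the mass of water = 4.823×10^14 m³ × 1024 kg m⁻³ = 4.939×10^17 kg = 4.94×10^5 Gt (and the same mass of ice, by conservation).

≈ 4.94×10^5 Gt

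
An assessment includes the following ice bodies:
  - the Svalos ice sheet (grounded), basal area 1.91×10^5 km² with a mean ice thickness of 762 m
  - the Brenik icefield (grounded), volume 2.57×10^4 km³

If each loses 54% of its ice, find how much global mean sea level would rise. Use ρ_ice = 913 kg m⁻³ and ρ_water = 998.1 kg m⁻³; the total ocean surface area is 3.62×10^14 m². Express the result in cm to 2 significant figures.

≈ 23 cm

Svalos: ice volume = 1.91×10^5 km² × 762 m = 1.455×10^5 km³; 0.54 × 1.455×10^5 × (913/998.1) = 7.189×10^4 km³ of water.
Brenik: 0.54 × 2.57×10^4 km³ × (913/998.1) = 1.269×10^4 km³ of water.
Total added water ≈ 8.459×10^13 m³ over 3.62×10^14 m² → Δh = 0.234 m = 23 cm.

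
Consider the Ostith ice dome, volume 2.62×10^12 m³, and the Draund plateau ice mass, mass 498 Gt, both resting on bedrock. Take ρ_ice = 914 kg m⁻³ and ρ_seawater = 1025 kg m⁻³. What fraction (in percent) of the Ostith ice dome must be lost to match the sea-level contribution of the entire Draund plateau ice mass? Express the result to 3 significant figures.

≈ 20.8 %

Equal sea-level rise means equal mass of meltwater, i.e. equal mass of ice lost.
Ice mass of Draund: 4.980×10^14 kg; ice mass of Ostith: 2.395×10^15 kg.
Fraction required = 4.980×10^14 / 2.395×10^15 = 0.208 → 20.8 %.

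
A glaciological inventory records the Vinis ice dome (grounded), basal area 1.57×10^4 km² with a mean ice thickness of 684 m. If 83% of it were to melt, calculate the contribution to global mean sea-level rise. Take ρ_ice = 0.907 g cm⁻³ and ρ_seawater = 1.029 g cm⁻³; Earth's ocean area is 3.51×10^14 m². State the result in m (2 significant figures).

≈ 0.022 m

Vinis: ice volume = 1.57×10^4 km² × 684 m = 1.074×10^4 km³; 0.83 × 1.074×10^4 × (907/1029) = 7856 km³ of water.
Spread over 3.51×10^14 m² of ocean, Δh = 7.856×10^12 / 3.51×10^14 = 0.0224 m.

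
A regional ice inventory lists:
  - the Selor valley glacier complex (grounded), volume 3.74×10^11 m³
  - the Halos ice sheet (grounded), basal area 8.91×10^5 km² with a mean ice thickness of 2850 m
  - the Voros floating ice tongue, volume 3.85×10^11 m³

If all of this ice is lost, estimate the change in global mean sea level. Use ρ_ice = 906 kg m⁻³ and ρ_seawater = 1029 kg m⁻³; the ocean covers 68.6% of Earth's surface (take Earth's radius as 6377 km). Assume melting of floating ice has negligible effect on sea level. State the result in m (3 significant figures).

≈ 6.38 m

Selor: 3.74×10^11 m³ × (906/1029) = 3.293×10^11 m³ of water.
Halos: ice volume = 8.91×10^5 km² × 2850 m = 2.539×10^6 km³; 2.539×10^6 × (906/1029) = 2.236×10^6 km³ of water.
The Voros floating ice tongue is floating and already displaces its own weight of water, so its melt adds essentially nothing to sea level.
Total added water ≈ 2.236×10^15 m³ over 3.51×10^14 m² → Δh = 6.38 m.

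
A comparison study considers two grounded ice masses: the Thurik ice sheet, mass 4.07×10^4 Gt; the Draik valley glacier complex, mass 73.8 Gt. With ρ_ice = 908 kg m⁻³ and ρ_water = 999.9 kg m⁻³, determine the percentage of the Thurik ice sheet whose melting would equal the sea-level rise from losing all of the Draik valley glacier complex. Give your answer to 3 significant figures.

≈ 0.181 %

Equal sea-level rise means equal mass of meltwater, i.e. equal mass of ice lost.
Ice mass of Draik: 7.380×10^13 kg; ice mass of Thurik: 4.070×10^16 kg.
Fraction required = 7.380×10^13 / 4.070×10^16 = 1.81×10^-3 → 0.181 %.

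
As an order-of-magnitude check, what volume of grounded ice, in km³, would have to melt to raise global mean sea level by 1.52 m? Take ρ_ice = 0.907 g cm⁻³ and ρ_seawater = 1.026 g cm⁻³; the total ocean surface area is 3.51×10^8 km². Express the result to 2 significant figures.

≈ 6.0×10^5 km³

Required water volume = Δh × A = 1.52 m × 3.51×10^14 m² = 5.335×10^14 m³ = 5.335×10^5 km³.
Ice volume = water volume × ρ_w/ρ_ice = 5.335×10^5 × 1026/907 = 6.0×10^5 km³.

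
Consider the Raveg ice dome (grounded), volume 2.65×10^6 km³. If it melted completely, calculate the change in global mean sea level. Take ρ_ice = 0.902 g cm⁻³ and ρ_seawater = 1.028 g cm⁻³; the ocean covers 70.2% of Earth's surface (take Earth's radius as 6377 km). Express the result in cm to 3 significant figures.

≈ 648 cm

Raveg: 2.65×10^6 km³ × (902/1028) = 2.325×10^6 km³ of water.
Spread over 3.59×10^14 m² of ocean, Δh = 2.325×10^15 / 3.59×10^14 = 6.48 m = 648 cm.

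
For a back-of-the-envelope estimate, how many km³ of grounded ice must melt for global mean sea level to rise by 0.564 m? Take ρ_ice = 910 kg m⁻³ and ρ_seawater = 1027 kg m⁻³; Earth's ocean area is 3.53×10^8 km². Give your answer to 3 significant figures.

≈ 2.25×10^5 km³

Required water volume = Δh × A = 0.564 m × 3.53×10^14 m² = 1.991×10^14 m³ = 1.991×10^5 km³.
Ice volume = water volume × ρ_w/ρ_ice = 1.991×10^5 × 1027/910 = 2.25×10^5 km³.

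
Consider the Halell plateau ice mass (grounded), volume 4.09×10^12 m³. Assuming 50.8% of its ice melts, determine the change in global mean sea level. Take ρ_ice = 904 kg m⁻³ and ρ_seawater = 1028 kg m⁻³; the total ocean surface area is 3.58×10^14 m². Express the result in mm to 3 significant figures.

Halell: 0.508 × 4.09×10^12 m³ × (904/1028) = 1.827×10^12 m³ of water.
Spread over 3.58×10^14 m² of ocean, Δh = 1.827×10^12 / 3.58×10^14 = 5.10×10^-3 m = 5.10 mm.

≈ 5.10 mm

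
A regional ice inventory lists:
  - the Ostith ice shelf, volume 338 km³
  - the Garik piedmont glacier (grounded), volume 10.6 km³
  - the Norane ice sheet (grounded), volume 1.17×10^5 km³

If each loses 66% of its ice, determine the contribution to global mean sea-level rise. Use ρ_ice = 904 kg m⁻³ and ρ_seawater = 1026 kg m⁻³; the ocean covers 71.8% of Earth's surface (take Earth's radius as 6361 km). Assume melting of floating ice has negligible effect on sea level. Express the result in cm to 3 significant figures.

≈ 18.6 cm

The Ostith ice shelf is floating and already displaces its own weight of water, so its melt adds essentially nothing to sea level.
Garik: 0.66 × 10.6 km³ × (904/1026) = 6.164 km³ of water.
Norane: 0.66 × 1.17×10^5 km³ × (904/1026) = 6.804×10^4 km³ of water.
Total added water ≈ 6.804×10^13 m³ over 3.65×10^14 m² → Δh = 0.186 m = 18.6 cm.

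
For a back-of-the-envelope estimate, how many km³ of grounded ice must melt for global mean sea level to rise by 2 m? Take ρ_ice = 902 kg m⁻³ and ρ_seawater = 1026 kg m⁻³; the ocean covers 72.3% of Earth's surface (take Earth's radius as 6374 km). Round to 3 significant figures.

≈ 8.40×10^5 km³

Required water volume = Δh × A = 2 m × 3.69×10^14 m² = 7.382×10^14 m³ = 7.382×10^5 km³.
Ice volume = water volume × ρ_w/ρ_ice = 7.382×10^5 × 1026/902 = 8.40×10^5 km³.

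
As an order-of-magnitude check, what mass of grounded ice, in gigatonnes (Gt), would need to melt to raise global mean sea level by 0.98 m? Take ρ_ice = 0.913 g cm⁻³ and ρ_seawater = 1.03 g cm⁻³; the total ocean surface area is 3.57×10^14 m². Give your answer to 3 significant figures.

≈ 3.60×10^5 Gt

Required water volume = Δh × A = 0.98 m × 3.57×10^14 m² = 3.499×10^14 m³.
ρ_w = 1.03 g cm⁻³ = 1030 kg m⁻³, so the mass of water = 3.499×10^14 m³ × 1030 kg m⁻³ = 3.604×10^17 kg = 3.60×10^5 Gt (and the same mass of ice, by conservation).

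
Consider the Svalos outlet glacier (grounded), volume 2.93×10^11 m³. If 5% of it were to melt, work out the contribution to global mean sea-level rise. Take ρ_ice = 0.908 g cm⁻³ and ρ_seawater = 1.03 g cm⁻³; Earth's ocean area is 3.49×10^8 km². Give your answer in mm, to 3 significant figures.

Svalos: 0.05 × 2.93×10^11 m³ × (908/1030) = 1.291×10^10 m³ of water.
Spread over 3.49×10^14 m² of ocean, Δh = 1.291×10^10 / 3.49×10^14 = 3.70×10^-5 m = 0.0370 mm.

≈ 0.0370 mm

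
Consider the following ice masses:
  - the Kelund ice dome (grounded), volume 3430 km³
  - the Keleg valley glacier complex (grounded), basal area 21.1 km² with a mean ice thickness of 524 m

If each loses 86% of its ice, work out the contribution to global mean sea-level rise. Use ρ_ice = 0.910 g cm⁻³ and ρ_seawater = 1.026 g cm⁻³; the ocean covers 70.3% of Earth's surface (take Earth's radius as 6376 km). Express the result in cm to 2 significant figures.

Kelund: 0.86 × 3430 km³ × (910/1026) = 2616 km³ of water.
Keleg: ice volume = 21.1 km² × 524 m = 11.06 km³; 0.86 × 11.06 × (910/1026) = 8.433 km³ of water.
Total added water ≈ 2.625×10^12 m³ over 3.59×10^14 m² → Δh = 7.31×10^-3 m = 0.73 cm.

≈ 0.73 cm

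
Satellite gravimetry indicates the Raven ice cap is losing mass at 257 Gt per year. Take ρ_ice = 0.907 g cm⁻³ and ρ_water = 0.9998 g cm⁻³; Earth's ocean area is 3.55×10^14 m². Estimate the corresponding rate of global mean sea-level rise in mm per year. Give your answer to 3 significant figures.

≈ 0.724 mm/yr

ρ_w = 0.9998 g cm⁻³ = 999.8 kg m⁻³. Annual water volume added = 257 Gt / ρ_w = 2.570×10^14 kg / 999.8 kg m⁻³ = 2.571×10^11 m³.
Δh per year = 2.571×10^11 / 3.55×10^14 = 7.24×10^-4 m = 0.724 mm.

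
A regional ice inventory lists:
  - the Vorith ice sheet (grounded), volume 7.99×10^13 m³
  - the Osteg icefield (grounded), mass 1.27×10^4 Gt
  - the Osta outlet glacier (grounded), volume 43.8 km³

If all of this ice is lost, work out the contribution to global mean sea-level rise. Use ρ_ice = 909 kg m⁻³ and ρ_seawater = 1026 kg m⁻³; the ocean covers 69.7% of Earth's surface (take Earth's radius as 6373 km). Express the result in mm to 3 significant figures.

Vorith: 7.99×10^13 m³ × (909/1026) = 7.079×10^13 m³ of water.
Osteg: 1.27×10^4 Gt = 1.270×10^16 kg; dividing by ρ_w = 1026 kg m⁻³ gives 1.238×10^13 m³ of water.
Osta: 43.8 km³ × (909/1026) = 38.81 km³ of water.
Total added water ≈ 8.321×10^13 m³ over 3.56×10^14 m² → Δh = 0.234 m = 234 mm.

≈ 234 mm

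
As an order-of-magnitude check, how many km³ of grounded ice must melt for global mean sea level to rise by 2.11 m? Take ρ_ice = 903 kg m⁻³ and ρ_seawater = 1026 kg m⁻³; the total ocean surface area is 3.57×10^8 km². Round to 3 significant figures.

Required water volume = Δh × A = 2.11 m × 3.57×10^14 m² = 7.533×10^14 m³ = 7.533×10^5 km³.
Ice volume = water volume × ρ_w/ρ_ice = 7.533×10^5 × 1026/903 = 8.56×10^5 km³.

≈ 8.56×10^5 km³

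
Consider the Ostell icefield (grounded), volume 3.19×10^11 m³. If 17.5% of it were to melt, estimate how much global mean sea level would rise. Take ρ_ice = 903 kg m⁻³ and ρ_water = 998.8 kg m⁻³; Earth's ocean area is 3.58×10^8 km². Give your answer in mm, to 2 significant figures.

Ostell: 0.175 × 3.19×10^11 m³ × (903/998.8) = 5.047×10^10 m³ of water.
Spread over 3.58×10^14 m² of ocean, Δh = 5.047×10^10 / 3.58×10^14 = 1.41×10^-4 m = 0.14 mm.

≈ 0.14 mm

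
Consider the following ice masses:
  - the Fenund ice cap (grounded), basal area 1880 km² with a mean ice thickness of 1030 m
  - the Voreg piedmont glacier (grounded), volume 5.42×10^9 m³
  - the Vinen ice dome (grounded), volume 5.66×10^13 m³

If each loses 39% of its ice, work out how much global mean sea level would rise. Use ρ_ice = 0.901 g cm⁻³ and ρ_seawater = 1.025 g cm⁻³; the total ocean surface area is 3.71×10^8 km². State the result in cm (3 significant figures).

≈ 5.41 cm

Fenund: ice volume = 1880 km² × 1030 m = 1936 km³; 0.39 × 1936 × (901/1025) = 663.8 km³ of water.
Voreg: 0.39 × 5.42×10^9 m³ × (901/1025) = 1.858×10^9 m³ of water.
Vinen: 0.39 × 5.66×10^13 m³ × (901/1025) = 1.940×10^13 m³ of water.
Total added water ≈ 2.007×10^13 m³ over 3.71×10^14 m² → Δh = 0.0541 m = 5.41 cm.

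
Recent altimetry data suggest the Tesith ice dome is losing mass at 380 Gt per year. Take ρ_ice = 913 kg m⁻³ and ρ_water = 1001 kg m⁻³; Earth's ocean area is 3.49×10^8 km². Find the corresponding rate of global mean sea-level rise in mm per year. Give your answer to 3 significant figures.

ρ_w = 1001 kg m⁻³. Annual water volume added = 380 Gt / ρ_w = 3.800×10^14 kg / 1001 kg m⁻³ = 3.796×10^11 m³.
Δh per year = 3.796×10^11 / 3.49×10^14 = 1.09×10^-3 m = 1.09 mm.

≈ 1.09 mm/yr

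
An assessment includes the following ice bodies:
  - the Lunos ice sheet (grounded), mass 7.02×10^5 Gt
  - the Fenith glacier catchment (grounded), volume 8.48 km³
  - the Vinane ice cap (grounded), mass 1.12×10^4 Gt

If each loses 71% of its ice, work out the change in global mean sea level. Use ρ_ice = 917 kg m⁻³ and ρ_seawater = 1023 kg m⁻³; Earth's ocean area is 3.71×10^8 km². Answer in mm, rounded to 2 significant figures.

Lunos: 0.71 × 7.02×10^5 Gt = 4.984×10^17 kg; dividing by ρ_w = 1023 kg m⁻³ gives 4.872×10^14 m³ of water.
Fenith: 0.71 × 8.48 km³ × (917/1023) = 5.397 km³ of water.
Vinane: 0.71 × 1.12×10^4 Gt = 7.952×10^15 kg; dividing by ρ_w = 1023 kg m⁻³ gives 7.773×10^12 m³ of water.
Total added water ≈ 4.950×10^14 m³ over 3.71×10^14 m² → Δh = 1.33 m = 1300 mm.

≈ 1300 mm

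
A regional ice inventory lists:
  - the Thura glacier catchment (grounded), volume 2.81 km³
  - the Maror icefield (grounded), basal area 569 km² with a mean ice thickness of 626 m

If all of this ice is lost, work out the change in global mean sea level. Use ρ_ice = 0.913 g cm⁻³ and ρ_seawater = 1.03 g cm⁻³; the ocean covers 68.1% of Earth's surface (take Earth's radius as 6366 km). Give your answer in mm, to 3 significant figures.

Thura: 2.81 km³ × (913/1030) = 2.491 km³ of water.
Maror: ice volume = 569 km² × 626 m = 356.2 km³; 356.2 × (913/1030) = 315.7 km³ of water.
Total added water ≈ 3.182×10^11 m³ over 3.47×10^14 m² → Δh = 9.18×10^-4 m = 0.918 mm.

≈ 0.918 mm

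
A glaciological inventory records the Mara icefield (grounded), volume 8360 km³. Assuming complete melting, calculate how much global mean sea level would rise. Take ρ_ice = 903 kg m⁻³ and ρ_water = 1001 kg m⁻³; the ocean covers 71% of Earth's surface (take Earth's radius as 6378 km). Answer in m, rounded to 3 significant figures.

Mara: 8360 km³ × (903/1001) = 7542 km³ of water.
Spread over 3.63×10^14 m² of ocean, Δh = 7.542×10^12 / 3.63×10^14 = 0.0208 m.

≈ 0.0208 m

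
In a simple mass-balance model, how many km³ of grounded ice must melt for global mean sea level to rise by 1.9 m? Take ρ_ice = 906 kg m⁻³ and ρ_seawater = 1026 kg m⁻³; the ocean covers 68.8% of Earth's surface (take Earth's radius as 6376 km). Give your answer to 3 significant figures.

Required water volume = Δh × A = 1.9 m × 3.51×10^14 m² = 6.678×10^14 m³ = 6.678×10^5 km³.
Ice volume = water volume × ρ_w/ρ_ice = 6.678×10^5 × 1026/906 = 7.56×10^5 km³.

≈ 7.56×10^5 km³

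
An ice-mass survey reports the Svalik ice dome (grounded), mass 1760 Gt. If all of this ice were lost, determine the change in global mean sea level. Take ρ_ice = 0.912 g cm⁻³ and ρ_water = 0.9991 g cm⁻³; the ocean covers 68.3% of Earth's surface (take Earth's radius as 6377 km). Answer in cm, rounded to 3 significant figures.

≈ 0.505 cm

Svalik: 1760 Gt = 1.760×10^15 kg; dividing by ρ_w = 0.9991 g cm⁻³ = 999.1 kg m⁻³ gives 1.762×10^12 m³ of water.
Spread over 3.49×10^14 m² of ocean, Δh = 1.762×10^12 / 3.49×10^14 = 5.05×10^-3 m = 0.505 cm.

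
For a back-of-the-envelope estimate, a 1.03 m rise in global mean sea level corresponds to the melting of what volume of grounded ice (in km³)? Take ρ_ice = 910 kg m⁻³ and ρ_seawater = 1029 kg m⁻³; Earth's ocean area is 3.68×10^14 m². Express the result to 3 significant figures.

Required water volume = Δh × A = 1.03 m × 3.68×10^14 m² = 3.790×10^14 m³ = 3.790×10^5 km³.
Ice volume = water volume × ρ_w/ρ_ice = 3.790×10^5 × 1029/910 = 4.29×10^5 km³.

≈ 4.29×10^5 km³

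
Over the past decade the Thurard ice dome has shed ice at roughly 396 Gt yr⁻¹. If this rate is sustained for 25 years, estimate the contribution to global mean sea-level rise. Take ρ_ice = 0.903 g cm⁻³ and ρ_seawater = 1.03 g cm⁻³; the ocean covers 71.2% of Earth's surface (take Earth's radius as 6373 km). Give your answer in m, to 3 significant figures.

Total mass lost = 396 Gt/yr × 25 yr = 9900 Gt = 9.900×10^15 kg.
ρ_w = 1.03 g cm⁻³ = 1030 kg m⁻³, so water volume = 9.900×10^15 / 1030 = 9.612×10^12 m³.
Δh = 9.612×10^12 / 3.63×10^14 = 0.0264 m.

≈ 0.0264 m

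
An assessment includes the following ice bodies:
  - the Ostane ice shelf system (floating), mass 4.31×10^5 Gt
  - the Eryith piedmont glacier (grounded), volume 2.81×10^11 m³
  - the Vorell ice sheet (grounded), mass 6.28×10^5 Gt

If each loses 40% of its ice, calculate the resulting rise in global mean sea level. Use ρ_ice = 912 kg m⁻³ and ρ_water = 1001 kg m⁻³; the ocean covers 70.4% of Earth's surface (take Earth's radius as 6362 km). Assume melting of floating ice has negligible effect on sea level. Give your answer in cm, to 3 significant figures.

The Ostane ice shelf system is floating and already displaces its own weight of water, so its melt adds essentially nothing to sea level.
Eryith: 0.4 × 2.81×10^11 m³ × (912/1001) = 1.024×10^11 m³ of water.
Vorell: 0.4 × 6.28×10^5 Gt = 2.512×10^17 kg; dividing by ρ_w = 1001 kg m⁻³ gives 2.509×10^14 m³ of water.
Total added water ≈ 2.511×10^14 m³ over 3.58×10^14 m² → Δh = 0.701 m = 70.1 cm.

≈ 70.1 cm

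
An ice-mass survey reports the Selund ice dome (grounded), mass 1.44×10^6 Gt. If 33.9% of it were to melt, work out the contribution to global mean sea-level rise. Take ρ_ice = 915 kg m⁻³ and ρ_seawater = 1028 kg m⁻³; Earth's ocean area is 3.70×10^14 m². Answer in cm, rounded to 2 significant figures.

Selund: 0.339 × 1.44×10^6 Gt = 4.882×10^17 kg; dividing by ρ_w = 1028 kg m⁻³ gives 4.749×10^14 m³ of water.
Spread over 3.70×10^14 m² of ocean, Δh = 4.749×10^14 / 3.70×10^14 = 1.28 m = 130 cm.

≈ 130 cm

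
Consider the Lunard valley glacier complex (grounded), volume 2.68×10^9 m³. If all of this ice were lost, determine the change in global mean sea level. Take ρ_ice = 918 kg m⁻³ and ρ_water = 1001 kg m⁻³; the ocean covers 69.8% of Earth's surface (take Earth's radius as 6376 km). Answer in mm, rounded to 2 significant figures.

≈ 6.9×10^-3 mm

Lunard: 2.68×10^9 m³ × (918/1001) = 2.458×10^9 m³ of water.
Spread over 3.57×10^14 m² of ocean, Δh = 2.458×10^9 / 3.57×10^14 = 6.89×10^-6 m = 6.9×10^-3 mm.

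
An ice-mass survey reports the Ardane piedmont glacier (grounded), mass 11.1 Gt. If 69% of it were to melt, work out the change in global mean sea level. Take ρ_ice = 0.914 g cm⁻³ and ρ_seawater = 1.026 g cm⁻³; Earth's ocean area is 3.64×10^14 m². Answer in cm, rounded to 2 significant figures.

Ardane: 0.69 × 11.1 Gt = 7.659×10^12 kg; dividing by ρ_w = 1.026 g cm⁻³ = 1026 kg m⁻³ gives 7.465×10^9 m³ of water.
Spread over 3.64×10^14 m² of ocean, Δh = 7.465×10^9 / 3.64×10^14 = 2.05×10^-5 m = 2.1×10^-3 cm.

≈ 2.1×10^-3 cm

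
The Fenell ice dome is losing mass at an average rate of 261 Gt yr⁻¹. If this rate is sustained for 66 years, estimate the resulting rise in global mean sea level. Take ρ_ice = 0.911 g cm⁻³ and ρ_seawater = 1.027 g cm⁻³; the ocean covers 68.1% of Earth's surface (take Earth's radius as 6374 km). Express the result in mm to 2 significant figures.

≈ 48 mm

Total mass lost = 261 Gt/yr × 66 yr = 1.723×10^4 Gt = 1.723×10^16 kg.
ρ_w = 1.027 g cm⁻³ = 1027 kg m⁻³, so water volume = 1.723×10^16 / 1027 = 1.677×10^13 m³.
Δh = 1.677×10^13 / 3.48×10^14 = 0.0482 m = 48 mm.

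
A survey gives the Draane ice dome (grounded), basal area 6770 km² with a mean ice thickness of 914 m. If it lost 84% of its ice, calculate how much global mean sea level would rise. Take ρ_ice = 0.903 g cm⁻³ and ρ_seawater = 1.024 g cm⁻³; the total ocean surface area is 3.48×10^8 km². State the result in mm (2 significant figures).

≈ 13 mm

Draane: ice volume = 6770 km² × 914 m = 6188 km³; 0.84 × 6188 × (903/1024) = 4584 km³ of water.
Spread over 3.48×10^14 m² of ocean, Δh = 4.584×10^12 / 3.48×10^14 = 0.0132 m = 13 mm.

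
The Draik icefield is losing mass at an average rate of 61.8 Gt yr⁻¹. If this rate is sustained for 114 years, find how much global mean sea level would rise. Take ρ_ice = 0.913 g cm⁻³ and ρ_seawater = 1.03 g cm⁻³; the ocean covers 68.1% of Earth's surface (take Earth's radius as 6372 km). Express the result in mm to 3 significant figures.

≈ 19.7 mm

Total mass lost = 61.8 Gt/yr × 114 yr = 7045 Gt = 7.045×10^15 kg.
ρ_w = 1.03 g cm⁻³ = 1030 kg m⁻³, so water volume = 7.045×10^15 / 1030 = 6.840×10^12 m³.
Δh = 6.840×10^12 / 3.47×10^14 = 0.0197 m = 19.7 mm.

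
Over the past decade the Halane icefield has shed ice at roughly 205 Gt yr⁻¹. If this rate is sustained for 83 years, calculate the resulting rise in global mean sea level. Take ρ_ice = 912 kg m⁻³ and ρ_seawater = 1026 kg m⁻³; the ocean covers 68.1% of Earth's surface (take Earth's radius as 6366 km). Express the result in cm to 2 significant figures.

≈ 4.8 cm

Total mass lost = 205 Gt/yr × 83 yr = 1.702×10^4 Gt = 1.702×10^16 kg.
ρ_w = 1026 kg m⁻³, so water volume = 1.702×10^16 / 1026 = 1.658×10^13 m³.
Δh = 1.658×10^13 / 3.47×10^14 = 0.0478 m = 4.8 cm.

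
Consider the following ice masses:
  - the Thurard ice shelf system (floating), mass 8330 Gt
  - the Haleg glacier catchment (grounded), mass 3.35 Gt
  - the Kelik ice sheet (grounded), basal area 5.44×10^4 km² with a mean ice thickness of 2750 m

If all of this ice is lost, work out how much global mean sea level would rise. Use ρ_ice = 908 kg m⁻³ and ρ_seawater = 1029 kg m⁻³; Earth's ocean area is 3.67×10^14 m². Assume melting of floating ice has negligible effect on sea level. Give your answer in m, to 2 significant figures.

≈ 0.36 m

The Thurard ice shelf system is floating and already displaces its own weight of water, so its melt adds essentially nothing to sea level.
Haleg: 3.35 Gt = 3.350×10^12 kg; dividing by ρ_w = 1029 kg m⁻³ gives 3.256×10^9 m³ of water.
Kelik: ice volume = 5.44×10^4 km² × 2750 m = 1.496×10^5 km³; 1.496×10^5 × (908/1029) = 1.320×10^5 km³ of water.
Total added water ≈ 1.320×10^14 m³ over 3.67×10^14 m² → Δh = 0.360 m.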